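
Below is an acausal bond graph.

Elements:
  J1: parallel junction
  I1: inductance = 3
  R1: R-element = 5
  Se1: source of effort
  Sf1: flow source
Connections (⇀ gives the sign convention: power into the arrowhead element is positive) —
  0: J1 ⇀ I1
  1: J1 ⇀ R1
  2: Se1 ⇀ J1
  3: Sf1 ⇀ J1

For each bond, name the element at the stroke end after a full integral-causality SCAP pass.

#0 →I1
#1 →R1
#2 →J1
#3 →Sf1

bond 2 →J1  (Se1: effort source, stroke at far end)
bond 3 →Sf1  (source Sf1 imposes f)
bond 0 →I1  (0-jn J1 has e-setter on 2)
bond 1 →R1  (common-e at J1 fixed by 2)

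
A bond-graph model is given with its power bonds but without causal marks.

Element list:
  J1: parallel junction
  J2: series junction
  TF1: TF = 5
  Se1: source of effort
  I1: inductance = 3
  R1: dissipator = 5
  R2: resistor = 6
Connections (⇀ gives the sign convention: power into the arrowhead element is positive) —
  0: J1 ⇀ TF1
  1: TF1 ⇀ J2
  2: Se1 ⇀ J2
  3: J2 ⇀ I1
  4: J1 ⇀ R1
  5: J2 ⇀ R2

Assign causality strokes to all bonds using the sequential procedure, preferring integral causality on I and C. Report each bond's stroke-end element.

β0 stroke at TF1
β1 stroke at J2
β2 stroke at J2
β3 stroke at I1
β4 stroke at J1
β5 stroke at J2

bond 2 →J2  (Se1 fixes effort; stroke away)
bond 3 →I1  (I1: I, integral causality)
bond 1 →J2  (1-jn J2 has f-setter on 3)
bond 5 →J2  (common-f at J2 fixed by 3)
bond 0 →TF1  (TF TF1: opposite of bond 1)
bond 4 →J1  (closing 0-jn rule on J1)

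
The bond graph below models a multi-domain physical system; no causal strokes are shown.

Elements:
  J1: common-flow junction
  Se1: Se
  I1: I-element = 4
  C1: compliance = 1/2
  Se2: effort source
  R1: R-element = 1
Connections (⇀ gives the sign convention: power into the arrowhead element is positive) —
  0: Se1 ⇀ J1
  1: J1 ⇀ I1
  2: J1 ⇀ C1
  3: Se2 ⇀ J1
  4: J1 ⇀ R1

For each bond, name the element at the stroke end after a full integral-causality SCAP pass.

β0 →J1
β1 →I1
β2 →J1
β3 →J1
β4 →J1

bond 0 |J1  (Se1 fixes effort; stroke away)
bond 3 |J1  (Se2: effort source, stroke at far end)
bond 1 |I1  (I1 outputs flow p/I1)
bond 2 |J1  (J1 flow already set via bond 1)
bond 4 |J1  (common-f at J1 fixed by 1)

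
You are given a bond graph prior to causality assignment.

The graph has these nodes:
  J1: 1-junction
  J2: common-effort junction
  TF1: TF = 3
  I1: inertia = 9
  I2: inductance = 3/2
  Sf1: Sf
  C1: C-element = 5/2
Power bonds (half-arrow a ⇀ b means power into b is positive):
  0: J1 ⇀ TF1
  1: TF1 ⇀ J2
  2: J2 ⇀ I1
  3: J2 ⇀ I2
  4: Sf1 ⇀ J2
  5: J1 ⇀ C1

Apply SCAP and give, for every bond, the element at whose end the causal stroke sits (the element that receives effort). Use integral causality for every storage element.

bond 0 stroke at TF1
bond 1 stroke at J2
bond 2 stroke at I1
bond 3 stroke at I2
bond 4 stroke at Sf1
bond 5 stroke at J1

#4 stroke at Sf1  (Sf1 fixes flow; stroke at Sf1)
#2 stroke at I1  (prefer integral on I1)
#3 stroke at I2  (I2 outputs flow p/I2)
#1 stroke at J2  (J2: last free bond brings effort in)
#0 stroke at TF1  (TF TF1: opposite of bond 1)
#5 stroke at J1  (1-jn J1 has f-setter on 0)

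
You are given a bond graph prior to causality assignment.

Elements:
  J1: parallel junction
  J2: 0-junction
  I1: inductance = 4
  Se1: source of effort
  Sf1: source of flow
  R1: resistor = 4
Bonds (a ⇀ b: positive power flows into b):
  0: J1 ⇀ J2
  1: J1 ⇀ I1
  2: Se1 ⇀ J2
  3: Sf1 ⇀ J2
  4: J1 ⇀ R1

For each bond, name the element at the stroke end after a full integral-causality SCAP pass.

b2 |J2  (Se1: effort source, stroke at far end)
b3 |Sf1  (Sf1 fixes flow; stroke at Sf1)
b0 |J1  (common-e at J2 fixed by 2)
b1 |I1  (common-e at J1 fixed by 0)
b4 |R1  (J1 effort already set via bond 0)

b0 |J1
b1 |I1
b2 |J2
b3 |Sf1
b4 |R1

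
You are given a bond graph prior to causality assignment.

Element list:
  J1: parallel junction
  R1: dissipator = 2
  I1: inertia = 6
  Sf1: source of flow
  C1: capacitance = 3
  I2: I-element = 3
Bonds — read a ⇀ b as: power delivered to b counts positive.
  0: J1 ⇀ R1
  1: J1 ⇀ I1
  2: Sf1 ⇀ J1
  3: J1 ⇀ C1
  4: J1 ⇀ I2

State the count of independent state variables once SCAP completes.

b2 |Sf1  (Sf1 (Sf) sets flow on bond)
b1 |I1  (I1: I, integral causality)
b3 |J1  (C1: C, integral causality)
b0 |R1  (J1 effort already set via bond 3)
b4 |I2  (common-e at J1 fixed by 3)

3  (C1, I1, I2 all integral)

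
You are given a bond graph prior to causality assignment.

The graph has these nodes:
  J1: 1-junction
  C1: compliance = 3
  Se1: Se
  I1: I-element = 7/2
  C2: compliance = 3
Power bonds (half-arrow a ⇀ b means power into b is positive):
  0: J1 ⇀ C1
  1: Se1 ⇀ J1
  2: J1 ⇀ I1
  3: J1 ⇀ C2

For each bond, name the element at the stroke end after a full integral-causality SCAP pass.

bond 1 stroke at J1  (source Se1 imposes e)
bond 0 stroke at J1  (C1: C, integral causality)
bond 2 stroke at I1  (I1 outputs flow p/I1)
bond 3 stroke at J1  (1-jn J1 has f-setter on 2)

#0 →J1
#1 →J1
#2 →I1
#3 →J1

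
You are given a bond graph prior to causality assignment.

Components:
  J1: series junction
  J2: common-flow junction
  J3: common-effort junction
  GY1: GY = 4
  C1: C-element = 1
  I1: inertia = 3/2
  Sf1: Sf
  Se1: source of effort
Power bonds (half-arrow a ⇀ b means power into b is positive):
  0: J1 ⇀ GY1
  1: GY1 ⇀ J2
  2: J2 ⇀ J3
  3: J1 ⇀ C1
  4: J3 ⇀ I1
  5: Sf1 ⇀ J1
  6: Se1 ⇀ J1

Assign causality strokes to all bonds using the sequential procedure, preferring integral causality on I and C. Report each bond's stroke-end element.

β0 |J1
β1 |J2
β2 |J3
β3 |J1
β4 |I1
β5 |Sf1
β6 |J1

b5 |Sf1  (Sf1: flow source, stroke at near end)
b6 |J1  (Se1 (Se) sets effort on bond)
b0 |J1  (1-jn J1 has f-setter on 5)
b3 |J1  (J1 flow already set via bond 5)
b1 |J2  (through GY1, causality inverts; strokes same side of GY1)
b2 |J3  (J2 needs exactly one f-in)
b4 |I1  (J3 effort already set via bond 2)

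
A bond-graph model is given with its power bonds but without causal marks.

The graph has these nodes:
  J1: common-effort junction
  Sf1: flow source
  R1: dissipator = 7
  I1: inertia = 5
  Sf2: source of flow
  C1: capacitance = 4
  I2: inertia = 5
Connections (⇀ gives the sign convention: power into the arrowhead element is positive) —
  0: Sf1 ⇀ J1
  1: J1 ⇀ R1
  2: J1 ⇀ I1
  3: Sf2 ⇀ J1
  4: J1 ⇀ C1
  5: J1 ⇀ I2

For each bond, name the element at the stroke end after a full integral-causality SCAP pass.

#0 →Sf1  (Sf1 (Sf) sets flow on bond)
#3 →Sf2  (Sf2 (Sf) sets flow on bond)
#2 →I1  (I1 integral (f out))
#4 →J1  (C1: C, integral causality)
#1 →R1  (common-e at J1 fixed by 4)
#5 →I2  (common-e at J1 fixed by 4)

b0 stroke→Sf1
b1 stroke→R1
b2 stroke→I1
b3 stroke→Sf2
b4 stroke→J1
b5 stroke→I2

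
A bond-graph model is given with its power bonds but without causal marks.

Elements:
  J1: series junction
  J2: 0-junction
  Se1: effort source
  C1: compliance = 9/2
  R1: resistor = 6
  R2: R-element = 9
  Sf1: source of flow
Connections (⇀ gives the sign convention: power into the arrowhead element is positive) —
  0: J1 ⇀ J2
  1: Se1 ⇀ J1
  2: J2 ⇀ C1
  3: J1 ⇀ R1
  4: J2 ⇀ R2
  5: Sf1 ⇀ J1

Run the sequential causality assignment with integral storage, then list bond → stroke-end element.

bond 1 →J1  (Se1: effort source, stroke at far end)
bond 5 →Sf1  (Sf1 fixes flow; stroke at Sf1)
bond 0 →J1  (common-f at J1 fixed by 5)
bond 3 →J1  (J1 flow already set via bond 5)
bond 2 →J2  (C1 integral (e out))
bond 4 →R2  (0-jn J2 has e-setter on 2)

#0 stroke→J1
#1 stroke→J1
#2 stroke→J2
#3 stroke→J1
#4 stroke→R2
#5 stroke→Sf1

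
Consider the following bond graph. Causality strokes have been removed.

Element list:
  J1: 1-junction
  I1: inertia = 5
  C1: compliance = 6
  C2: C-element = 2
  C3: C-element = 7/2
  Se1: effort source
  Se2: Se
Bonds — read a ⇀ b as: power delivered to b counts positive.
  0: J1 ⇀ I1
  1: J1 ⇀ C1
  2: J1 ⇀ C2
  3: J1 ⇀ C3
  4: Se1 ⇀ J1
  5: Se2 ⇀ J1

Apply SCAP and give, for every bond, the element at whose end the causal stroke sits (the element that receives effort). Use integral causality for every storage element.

bond 4 stroke at J1  (source Se1 imposes e)
bond 5 stroke at J1  (source Se2 imposes e)
bond 0 stroke at I1  (I1 outputs flow p/I1)
bond 1 stroke at J1  (common-f at J1 fixed by 0)
bond 2 stroke at J1  (J1 flow already set via bond 0)
bond 3 stroke at J1  (J1 flow already set via bond 0)

#0 →I1
#1 →J1
#2 →J1
#3 →J1
#4 →J1
#5 →J1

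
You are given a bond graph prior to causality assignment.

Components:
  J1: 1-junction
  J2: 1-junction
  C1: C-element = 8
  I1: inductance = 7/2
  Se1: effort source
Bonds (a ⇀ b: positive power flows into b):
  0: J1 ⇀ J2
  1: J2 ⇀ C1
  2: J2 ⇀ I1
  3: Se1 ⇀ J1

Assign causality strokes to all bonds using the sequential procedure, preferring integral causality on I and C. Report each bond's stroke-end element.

#0 →J2
#1 →J2
#2 →I1
#3 →J1

β3 →J1  (source Se1 imposes e)
β0 →J2  (only one flow-in slot at J1)
β1 →J2  (prefer integral on C1)
β2 →I1  (J2 needs exactly one f-in)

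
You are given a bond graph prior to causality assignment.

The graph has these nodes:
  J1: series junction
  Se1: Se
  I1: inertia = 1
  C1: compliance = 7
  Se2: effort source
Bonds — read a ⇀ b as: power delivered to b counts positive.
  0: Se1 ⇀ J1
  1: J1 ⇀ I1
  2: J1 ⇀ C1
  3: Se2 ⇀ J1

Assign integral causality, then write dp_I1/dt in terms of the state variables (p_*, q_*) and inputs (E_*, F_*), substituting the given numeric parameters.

dp_I1/dt = E_Se1 + E_Se2 - q_C1/7

bond 0 |J1  (Se1 fixes effort; stroke away)
bond 3 |J1  (Se2 (Se) sets effort on bond)
bond 1 |I1  (I1 integral (f out))
bond 2 |J1  (J1: bond 1 brought flow, rest push out)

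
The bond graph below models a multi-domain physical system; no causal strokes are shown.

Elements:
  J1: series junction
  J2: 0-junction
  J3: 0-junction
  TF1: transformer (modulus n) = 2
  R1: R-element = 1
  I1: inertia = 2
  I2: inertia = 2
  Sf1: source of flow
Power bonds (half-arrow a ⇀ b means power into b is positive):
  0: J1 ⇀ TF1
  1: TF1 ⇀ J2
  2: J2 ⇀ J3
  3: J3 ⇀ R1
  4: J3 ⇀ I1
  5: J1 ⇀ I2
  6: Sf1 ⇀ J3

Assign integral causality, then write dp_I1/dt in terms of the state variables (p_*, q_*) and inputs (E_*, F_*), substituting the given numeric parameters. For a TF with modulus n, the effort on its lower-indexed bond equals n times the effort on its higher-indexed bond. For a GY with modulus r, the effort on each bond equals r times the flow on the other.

#6 stroke at Sf1  (Sf1 (Sf) sets flow on bond)
#4 stroke at I1  (I1 outputs flow p/I1)
#5 stroke at I2  (I2 outputs flow p/I2)
#0 stroke at J1  (1-jn J1 has f-setter on 5)
#1 stroke at TF1  (TF1: transformer flips bond 0)
#2 stroke at J2  (J2: last free bond brings effort in)
#3 stroke at J3  (closing 0-jn rule on J3)

dp_I1/dt = F_Sf1 - p_I1/2 + p_I2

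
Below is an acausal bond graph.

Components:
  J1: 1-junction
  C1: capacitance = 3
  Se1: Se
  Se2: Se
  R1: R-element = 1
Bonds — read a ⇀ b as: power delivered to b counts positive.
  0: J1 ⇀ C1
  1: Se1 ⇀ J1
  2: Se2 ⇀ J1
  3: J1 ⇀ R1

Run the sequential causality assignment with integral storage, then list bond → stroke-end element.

#1 →J1  (source Se1 imposes e)
#2 →J1  (Se2 (Se) sets effort on bond)
#0 →J1  (C1: C, integral causality)
#3 →R1  (J1: last free bond brings flow in)

#0 stroke at J1
#1 stroke at J1
#2 stroke at J1
#3 stroke at R1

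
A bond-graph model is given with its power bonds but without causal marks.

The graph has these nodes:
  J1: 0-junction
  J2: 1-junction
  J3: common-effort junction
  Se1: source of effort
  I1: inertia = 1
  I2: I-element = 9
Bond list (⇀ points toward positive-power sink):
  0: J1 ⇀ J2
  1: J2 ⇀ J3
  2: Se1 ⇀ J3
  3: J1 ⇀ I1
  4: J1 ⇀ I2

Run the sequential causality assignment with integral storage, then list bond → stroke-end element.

b2 stroke at J3  (Se1: effort source, stroke at far end)
b1 stroke at J2  (J3 effort already set via bond 2)
b0 stroke at J1  (J2: last free bond brings flow in)
b3 stroke at I1  (J1: bond 0 brought effort, rest push out)
b4 stroke at I2  (0-jn J1 has e-setter on 0)

#0 stroke at J1
#1 stroke at J2
#2 stroke at J3
#3 stroke at I1
#4 stroke at I2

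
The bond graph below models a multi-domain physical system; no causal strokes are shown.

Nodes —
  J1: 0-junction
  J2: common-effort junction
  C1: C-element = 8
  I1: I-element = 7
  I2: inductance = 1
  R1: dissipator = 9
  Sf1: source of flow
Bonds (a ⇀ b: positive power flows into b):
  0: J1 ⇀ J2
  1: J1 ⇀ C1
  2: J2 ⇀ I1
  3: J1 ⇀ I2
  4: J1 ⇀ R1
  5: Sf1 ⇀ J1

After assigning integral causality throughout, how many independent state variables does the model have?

b5 stroke at Sf1  (Sf1 (Sf) sets flow on bond)
b1 stroke at J1  (C1 integral (e out))
b0 stroke at J2  (J1: bond 1 brought effort, rest push out)
b3 stroke at I2  (common-e at J1 fixed by 1)
b4 stroke at R1  (J1: bond 1 brought effort, rest push out)
b2 stroke at I1  (J2 effort already set via bond 0)

3  (C1, I1, I2 all integral)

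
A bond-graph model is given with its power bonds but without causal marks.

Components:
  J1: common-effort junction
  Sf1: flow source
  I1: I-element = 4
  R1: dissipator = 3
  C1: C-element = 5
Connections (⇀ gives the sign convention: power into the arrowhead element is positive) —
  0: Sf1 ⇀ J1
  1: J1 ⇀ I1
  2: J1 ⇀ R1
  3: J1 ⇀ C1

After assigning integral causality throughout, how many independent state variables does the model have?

2  (C1, I1 all integral)

b0 →Sf1  (source Sf1 imposes f)
b1 →I1  (prefer integral on I1)
b3 →J1  (C1: C, integral causality)
b2 →R1  (common-e at J1 fixed by 3)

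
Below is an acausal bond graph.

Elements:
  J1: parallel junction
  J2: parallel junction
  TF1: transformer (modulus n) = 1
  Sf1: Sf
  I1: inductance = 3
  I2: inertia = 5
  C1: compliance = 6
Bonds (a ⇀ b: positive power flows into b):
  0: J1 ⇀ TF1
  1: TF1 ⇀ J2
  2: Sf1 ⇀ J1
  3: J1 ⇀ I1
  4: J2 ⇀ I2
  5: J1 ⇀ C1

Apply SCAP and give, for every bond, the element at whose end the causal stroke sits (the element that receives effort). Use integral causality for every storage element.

b2 stroke at Sf1  (Sf1 (Sf) sets flow on bond)
b3 stroke at I1  (I1 integral (f out))
b4 stroke at I2  (I2: I, integral causality)
b1 stroke at J2  (J2: last free bond brings effort in)
b0 stroke at TF1  (TF1: transformer flips bond 1)
b5 stroke at J1  (closing 0-jn rule on J1)

#0 stroke→TF1
#1 stroke→J2
#2 stroke→Sf1
#3 stroke→I1
#4 stroke→I2
#5 stroke→J1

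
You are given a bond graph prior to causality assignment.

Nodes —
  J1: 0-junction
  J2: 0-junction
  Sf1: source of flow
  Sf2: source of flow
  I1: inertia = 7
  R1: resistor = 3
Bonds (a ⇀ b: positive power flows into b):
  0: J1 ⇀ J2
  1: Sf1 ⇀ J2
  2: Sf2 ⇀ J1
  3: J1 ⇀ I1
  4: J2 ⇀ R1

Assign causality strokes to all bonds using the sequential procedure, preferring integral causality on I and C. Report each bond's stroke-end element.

bond 1 stroke at Sf1  (Sf1 (Sf) sets flow on bond)
bond 2 stroke at Sf2  (source Sf2 imposes f)
bond 3 stroke at I1  (I1: I, integral causality)
bond 0 stroke at J1  (J1 needs exactly one e-in)
bond 4 stroke at J2  (only one effort-in slot at J2)

#0 stroke→J1
#1 stroke→Sf1
#2 stroke→Sf2
#3 stroke→I1
#4 stroke→J2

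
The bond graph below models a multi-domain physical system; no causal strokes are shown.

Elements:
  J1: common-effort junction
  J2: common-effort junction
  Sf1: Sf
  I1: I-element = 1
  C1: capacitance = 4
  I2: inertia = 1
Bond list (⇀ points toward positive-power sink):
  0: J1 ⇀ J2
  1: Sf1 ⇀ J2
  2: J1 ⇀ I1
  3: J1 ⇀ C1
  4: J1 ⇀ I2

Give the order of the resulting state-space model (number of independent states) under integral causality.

3  (C1, I1, I2 all integral)

b1 →Sf1  (Sf1 (Sf) sets flow on bond)
b0 →J2  (J2 needs exactly one e-in)
b2 →I1  (I1 outputs flow p/I1)
b3 →J1  (C1 integral (e out))
b4 →I2  (0-jn J1 has e-setter on 3)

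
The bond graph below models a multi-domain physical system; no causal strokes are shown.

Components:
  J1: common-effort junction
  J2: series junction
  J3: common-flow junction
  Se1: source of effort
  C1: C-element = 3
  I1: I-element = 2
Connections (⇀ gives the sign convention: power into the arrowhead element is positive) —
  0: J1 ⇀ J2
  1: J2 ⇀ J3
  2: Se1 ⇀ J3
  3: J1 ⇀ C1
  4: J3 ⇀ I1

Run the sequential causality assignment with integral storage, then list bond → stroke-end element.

#0 →J2
#1 →J3
#2 →J3
#3 →J1
#4 →I1

β2 →J3  (Se1 fixes effort; stroke away)
β3 →J1  (C1 integral (e out))
β0 →J2  (J1 effort already set via bond 3)
β1 →J3  (J2 needs exactly one f-in)
β4 →I1  (J3 needs exactly one f-in)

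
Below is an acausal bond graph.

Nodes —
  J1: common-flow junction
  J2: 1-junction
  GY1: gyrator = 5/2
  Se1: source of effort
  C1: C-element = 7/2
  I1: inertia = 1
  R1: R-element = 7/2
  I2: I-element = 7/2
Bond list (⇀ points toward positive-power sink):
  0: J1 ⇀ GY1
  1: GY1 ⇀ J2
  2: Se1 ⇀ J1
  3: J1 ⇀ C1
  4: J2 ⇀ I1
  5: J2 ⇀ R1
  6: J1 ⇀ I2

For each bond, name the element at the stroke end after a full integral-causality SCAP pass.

b0 stroke→J1
b1 stroke→J2
b2 stroke→J1
b3 stroke→J1
b4 stroke→I1
b5 stroke→J2
b6 stroke→I2

bond 2 stroke→J1  (Se1 (Se) sets effort on bond)
bond 3 stroke→J1  (C1 integral (e out))
bond 4 stroke→I1  (I1 integral (f out))
bond 1 stroke→J2  (1-jn J2 has f-setter on 4)
bond 5 stroke→J2  (1-jn J2 has f-setter on 4)
bond 0 stroke→J1  (through GY1, causality inverts; strokes same side of GY1)
bond 6 stroke→I2  (only one flow-in slot at J1)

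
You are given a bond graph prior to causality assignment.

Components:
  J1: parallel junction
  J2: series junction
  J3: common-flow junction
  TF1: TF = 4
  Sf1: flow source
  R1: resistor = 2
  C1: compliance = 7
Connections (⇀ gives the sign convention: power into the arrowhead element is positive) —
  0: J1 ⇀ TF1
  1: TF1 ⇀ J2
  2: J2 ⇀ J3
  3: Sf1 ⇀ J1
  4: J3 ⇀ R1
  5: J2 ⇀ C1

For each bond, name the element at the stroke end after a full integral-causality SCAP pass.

b3 →Sf1  (Sf1 fixes flow; stroke at Sf1)
b0 →J1  (only one effort-in slot at J1)
b1 →TF1  (TF1: transformer flips bond 0)
b2 →J2  (J2 flow already set via bond 1)
b5 →J2  (1-jn J2 has f-setter on 1)
b4 →J3  (common-f at J3 fixed by 2)

b0 stroke→J1
b1 stroke→TF1
b2 stroke→J2
b3 stroke→Sf1
b4 stroke→J3
b5 stroke→J2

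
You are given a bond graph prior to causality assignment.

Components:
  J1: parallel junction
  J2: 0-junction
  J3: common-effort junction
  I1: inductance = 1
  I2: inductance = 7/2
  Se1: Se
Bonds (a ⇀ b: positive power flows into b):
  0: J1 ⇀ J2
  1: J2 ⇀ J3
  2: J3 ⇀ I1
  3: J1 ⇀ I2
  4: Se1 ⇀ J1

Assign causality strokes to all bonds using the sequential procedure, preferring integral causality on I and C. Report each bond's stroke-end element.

b0 →J2
b1 →J3
b2 →I1
b3 →I2
b4 →J1

#4 |J1  (Se1 (Se) sets effort on bond)
#0 |J2  (J1: bond 4 brought effort, rest push out)
#3 |I2  (0-jn J1 has e-setter on 4)
#1 |J3  (J2: bond 0 brought effort, rest push out)
#2 |I1  (J3: bond 1 brought effort, rest push out)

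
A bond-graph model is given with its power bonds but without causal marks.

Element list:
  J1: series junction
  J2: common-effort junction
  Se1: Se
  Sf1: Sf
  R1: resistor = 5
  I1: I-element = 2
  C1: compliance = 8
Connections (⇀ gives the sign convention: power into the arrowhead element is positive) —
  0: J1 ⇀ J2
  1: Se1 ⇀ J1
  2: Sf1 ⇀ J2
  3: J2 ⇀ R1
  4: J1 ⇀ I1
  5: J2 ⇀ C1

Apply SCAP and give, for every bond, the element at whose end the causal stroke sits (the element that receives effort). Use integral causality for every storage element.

β0 →J1
β1 →J1
β2 →Sf1
β3 →R1
β4 →I1
β5 →J2

#1 stroke→J1  (Se1: effort source, stroke at far end)
#2 stroke→Sf1  (Sf1 (Sf) sets flow on bond)
#4 stroke→I1  (prefer integral on I1)
#0 stroke→J1  (common-f at J1 fixed by 4)
#5 stroke→J2  (prefer integral on C1)
#3 stroke→R1  (0-jn J2 has e-setter on 5)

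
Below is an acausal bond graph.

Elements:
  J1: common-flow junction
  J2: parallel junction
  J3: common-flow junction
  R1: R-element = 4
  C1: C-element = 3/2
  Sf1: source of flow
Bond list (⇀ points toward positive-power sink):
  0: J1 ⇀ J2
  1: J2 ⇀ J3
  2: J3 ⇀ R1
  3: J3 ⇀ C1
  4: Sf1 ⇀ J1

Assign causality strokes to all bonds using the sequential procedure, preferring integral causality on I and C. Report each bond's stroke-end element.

β0 |J1
β1 |J2
β2 |J3
β3 |J3
β4 |Sf1

bond 4 |Sf1  (Sf1 fixes flow; stroke at Sf1)
bond 0 |J1  (1-jn J1 has f-setter on 4)
bond 1 |J2  (closing 0-jn rule on J2)
bond 2 |J3  (1-jn J3 has f-setter on 1)
bond 3 |J3  (J3 flow already set via bond 1)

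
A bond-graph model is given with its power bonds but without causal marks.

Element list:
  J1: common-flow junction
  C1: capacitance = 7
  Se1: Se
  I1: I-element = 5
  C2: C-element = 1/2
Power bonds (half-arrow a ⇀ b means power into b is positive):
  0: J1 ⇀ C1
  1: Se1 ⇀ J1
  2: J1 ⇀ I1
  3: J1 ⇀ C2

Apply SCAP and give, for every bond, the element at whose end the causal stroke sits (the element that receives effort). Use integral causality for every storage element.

#1 |J1  (Se1: effort source, stroke at far end)
#0 |J1  (prefer integral on C1)
#2 |I1  (I1 outputs flow p/I1)
#3 |J1  (J1 flow already set via bond 2)

#0 |J1
#1 |J1
#2 |I1
#3 |J1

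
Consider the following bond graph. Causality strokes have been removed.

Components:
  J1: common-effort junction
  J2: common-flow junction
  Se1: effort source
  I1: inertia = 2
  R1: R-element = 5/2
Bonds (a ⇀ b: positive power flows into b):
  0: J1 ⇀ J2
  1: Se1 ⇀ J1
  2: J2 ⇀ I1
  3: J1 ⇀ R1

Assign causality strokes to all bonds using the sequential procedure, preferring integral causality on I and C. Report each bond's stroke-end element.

#0 stroke→J2
#1 stroke→J1
#2 stroke→I1
#3 stroke→R1

b1 →J1  (source Se1 imposes e)
b0 →J2  (J1: bond 1 brought effort, rest push out)
b3 →R1  (J1 effort already set via bond 1)
b2 →I1  (J2 needs exactly one f-in)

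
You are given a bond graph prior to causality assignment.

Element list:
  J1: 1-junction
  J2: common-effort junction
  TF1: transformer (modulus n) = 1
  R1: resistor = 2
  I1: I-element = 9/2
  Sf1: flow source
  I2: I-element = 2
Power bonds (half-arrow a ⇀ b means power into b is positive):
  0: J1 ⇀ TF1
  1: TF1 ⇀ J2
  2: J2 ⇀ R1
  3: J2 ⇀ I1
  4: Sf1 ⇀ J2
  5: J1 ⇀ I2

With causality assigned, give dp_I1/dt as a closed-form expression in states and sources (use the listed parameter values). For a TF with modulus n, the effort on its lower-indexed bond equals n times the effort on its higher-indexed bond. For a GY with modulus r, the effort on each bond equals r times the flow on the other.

β4 stroke at Sf1  (Sf1: flow source, stroke at near end)
β3 stroke at I1  (prefer integral on I1)
β5 stroke at I2  (I2: I, integral causality)
β0 stroke at J1  (common-f at J1 fixed by 5)
β1 stroke at TF1  (TF1 one-in-one-out from 0)
β2 stroke at J2  (only one effort-in slot at J2)

dp_I1/dt = 2*F_Sf1 - 4*p_I1/9 + p_I2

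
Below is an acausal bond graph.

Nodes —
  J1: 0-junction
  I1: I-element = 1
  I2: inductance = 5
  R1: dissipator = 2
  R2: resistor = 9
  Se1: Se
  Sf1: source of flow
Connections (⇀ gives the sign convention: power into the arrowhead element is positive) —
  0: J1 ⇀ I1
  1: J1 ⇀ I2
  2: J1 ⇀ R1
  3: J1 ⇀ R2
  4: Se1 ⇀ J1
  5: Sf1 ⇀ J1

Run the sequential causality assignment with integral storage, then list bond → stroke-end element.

#0 stroke at I1
#1 stroke at I2
#2 stroke at R1
#3 stroke at R2
#4 stroke at J1
#5 stroke at Sf1

β4 stroke→J1  (Se1 (Se) sets effort on bond)
β5 stroke→Sf1  (source Sf1 imposes f)
β0 stroke→I1  (common-e at J1 fixed by 4)
β1 stroke→I2  (J1: bond 4 brought effort, rest push out)
β2 stroke→R1  (0-jn J1 has e-setter on 4)
β3 stroke→R2  (J1: bond 4 brought effort, rest push out)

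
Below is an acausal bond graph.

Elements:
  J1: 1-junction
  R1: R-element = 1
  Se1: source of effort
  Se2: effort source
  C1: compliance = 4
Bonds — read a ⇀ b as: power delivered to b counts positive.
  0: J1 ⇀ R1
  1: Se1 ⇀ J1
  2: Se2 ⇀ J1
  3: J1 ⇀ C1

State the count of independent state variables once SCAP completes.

1  (C1 all integral)

b1 |J1  (Se1 fixes effort; stroke away)
b2 |J1  (Se2 (Se) sets effort on bond)
b3 |J1  (C1 outputs effort q/C1)
b0 |R1  (closing 1-jn rule on J1)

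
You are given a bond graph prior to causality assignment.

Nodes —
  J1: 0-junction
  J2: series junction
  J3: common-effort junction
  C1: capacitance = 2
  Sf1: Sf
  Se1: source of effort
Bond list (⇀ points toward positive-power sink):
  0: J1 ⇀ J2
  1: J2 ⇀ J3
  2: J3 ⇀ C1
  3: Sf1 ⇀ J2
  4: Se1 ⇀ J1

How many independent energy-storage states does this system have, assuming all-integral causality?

1  (C1 all integral)

b3 |Sf1  (source Sf1 imposes f)
b4 |J1  (Se1 fixes effort; stroke away)
b0 |J2  (J1 effort already set via bond 4)
b1 |J2  (J2 flow already set via bond 3)
b2 |J3  (J3: last free bond brings effort in)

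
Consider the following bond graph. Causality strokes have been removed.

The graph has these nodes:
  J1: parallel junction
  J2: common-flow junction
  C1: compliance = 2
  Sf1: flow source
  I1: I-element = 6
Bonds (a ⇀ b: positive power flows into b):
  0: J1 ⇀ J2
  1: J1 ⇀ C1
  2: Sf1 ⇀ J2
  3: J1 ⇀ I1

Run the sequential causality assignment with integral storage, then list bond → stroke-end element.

#2 stroke→Sf1  (source Sf1 imposes f)
#0 stroke→J2  (common-f at J2 fixed by 2)
#1 stroke→J1  (C1 integral (e out))
#3 stroke→I1  (J1: bond 1 brought effort, rest push out)

b0 stroke→J2
b1 stroke→J1
b2 stroke→Sf1
b3 stroke→I1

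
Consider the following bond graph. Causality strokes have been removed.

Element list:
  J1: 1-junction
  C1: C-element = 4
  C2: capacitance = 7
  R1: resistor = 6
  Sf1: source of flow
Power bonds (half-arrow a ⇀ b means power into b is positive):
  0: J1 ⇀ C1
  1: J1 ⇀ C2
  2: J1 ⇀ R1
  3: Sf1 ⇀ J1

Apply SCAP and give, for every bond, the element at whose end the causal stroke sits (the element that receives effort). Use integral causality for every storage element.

b0 stroke at J1
b1 stroke at J1
b2 stroke at J1
b3 stroke at Sf1

bond 3 →Sf1  (source Sf1 imposes f)
bond 0 →J1  (J1: bond 3 brought flow, rest push out)
bond 1 →J1  (J1: bond 3 brought flow, rest push out)
bond 2 →J1  (J1 flow already set via bond 3)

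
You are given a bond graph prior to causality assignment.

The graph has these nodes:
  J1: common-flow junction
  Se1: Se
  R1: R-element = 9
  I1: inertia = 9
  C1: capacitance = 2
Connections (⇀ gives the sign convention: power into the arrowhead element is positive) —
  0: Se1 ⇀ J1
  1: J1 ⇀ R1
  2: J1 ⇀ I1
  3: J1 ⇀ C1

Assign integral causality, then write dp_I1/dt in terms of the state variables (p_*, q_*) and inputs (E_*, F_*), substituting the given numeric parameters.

bond 0 |J1  (Se1: effort source, stroke at far end)
bond 2 |I1  (I1: I, integral causality)
bond 1 |J1  (common-f at J1 fixed by 2)
bond 3 |J1  (J1 flow already set via bond 2)

dp_I1/dt = E_Se1 - p_I1 - q_C1/2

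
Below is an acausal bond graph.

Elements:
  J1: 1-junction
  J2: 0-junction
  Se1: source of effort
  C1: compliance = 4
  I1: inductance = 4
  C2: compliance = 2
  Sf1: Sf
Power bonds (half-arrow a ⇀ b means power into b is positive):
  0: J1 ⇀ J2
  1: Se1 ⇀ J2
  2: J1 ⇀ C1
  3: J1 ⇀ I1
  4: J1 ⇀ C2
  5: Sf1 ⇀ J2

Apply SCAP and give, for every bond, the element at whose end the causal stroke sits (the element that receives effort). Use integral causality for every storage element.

b0 stroke at J1
b1 stroke at J2
b2 stroke at J1
b3 stroke at I1
b4 stroke at J1
b5 stroke at Sf1

b1 →J2  (Se1: effort source, stroke at far end)
b5 →Sf1  (source Sf1 imposes f)
b0 →J1  (J2 effort already set via bond 1)
b2 →J1  (prefer integral on C1)
b3 →I1  (I1 integral (f out))
b4 →J1  (common-f at J1 fixed by 3)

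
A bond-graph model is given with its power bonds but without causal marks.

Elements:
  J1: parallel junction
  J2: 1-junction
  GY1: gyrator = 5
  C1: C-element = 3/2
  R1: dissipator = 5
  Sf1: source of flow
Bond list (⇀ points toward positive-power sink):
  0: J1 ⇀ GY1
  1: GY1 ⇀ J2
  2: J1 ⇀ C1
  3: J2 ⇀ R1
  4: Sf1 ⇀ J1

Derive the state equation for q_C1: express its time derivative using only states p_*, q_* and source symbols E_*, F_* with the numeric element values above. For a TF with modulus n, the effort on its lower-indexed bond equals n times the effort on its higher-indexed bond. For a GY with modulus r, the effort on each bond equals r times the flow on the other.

#4 stroke→Sf1  (Sf1: flow source, stroke at near end)
#2 stroke→J1  (C1 outputs effort q/C1)
#0 stroke→GY1  (J1: bond 2 brought effort, rest push out)
#1 stroke→GY1  (GY1 both-in/both-out from 0)
#3 stroke→J2  (common-f at J2 fixed by 1)

dq_C1/dt = F_Sf1 - 2*q_C1/15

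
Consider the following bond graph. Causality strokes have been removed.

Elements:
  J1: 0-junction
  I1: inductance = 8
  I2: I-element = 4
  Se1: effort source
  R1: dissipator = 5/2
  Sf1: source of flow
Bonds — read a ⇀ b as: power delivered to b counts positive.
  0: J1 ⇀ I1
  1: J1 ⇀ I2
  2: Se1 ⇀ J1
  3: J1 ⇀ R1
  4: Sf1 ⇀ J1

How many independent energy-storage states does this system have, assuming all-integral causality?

2  (I1, I2 all integral)

β2 |J1  (source Se1 imposes e)
β4 |Sf1  (Sf1 fixes flow; stroke at Sf1)
β0 |I1  (J1: bond 2 brought effort, rest push out)
β1 |I2  (J1: bond 2 brought effort, rest push out)
β3 |R1  (J1 effort already set via bond 2)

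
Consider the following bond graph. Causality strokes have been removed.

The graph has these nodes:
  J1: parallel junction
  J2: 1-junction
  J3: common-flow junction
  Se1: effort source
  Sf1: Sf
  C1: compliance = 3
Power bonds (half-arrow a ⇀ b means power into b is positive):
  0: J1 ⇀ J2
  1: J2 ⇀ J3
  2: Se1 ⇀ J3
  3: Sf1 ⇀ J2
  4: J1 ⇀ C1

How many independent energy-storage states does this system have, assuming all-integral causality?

bond 2 →J3  (Se1 fixes effort; stroke away)
bond 3 →Sf1  (Sf1 fixes flow; stroke at Sf1)
bond 0 →J2  (J2: bond 3 brought flow, rest push out)
bond 1 →J2  (1-jn J2 has f-setter on 3)
bond 4 →J1  (J1: last free bond brings effort in)

1  (C1 all integral)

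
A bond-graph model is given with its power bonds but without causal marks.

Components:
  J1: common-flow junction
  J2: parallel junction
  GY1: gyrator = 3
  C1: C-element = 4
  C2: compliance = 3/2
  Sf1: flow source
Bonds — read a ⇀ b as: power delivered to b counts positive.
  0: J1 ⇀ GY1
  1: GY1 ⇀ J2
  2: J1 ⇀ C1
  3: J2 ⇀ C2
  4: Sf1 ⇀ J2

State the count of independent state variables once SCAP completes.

2  (C1, C2 all integral)

#4 |Sf1  (Sf1 fixes flow; stroke at Sf1)
#2 |J1  (C1 integral (e out))
#0 |GY1  (only one flow-in slot at J1)
#1 |GY1  (through GY1, causality inverts; strokes same side of GY1)
#3 |J2  (J2 needs exactly one e-in)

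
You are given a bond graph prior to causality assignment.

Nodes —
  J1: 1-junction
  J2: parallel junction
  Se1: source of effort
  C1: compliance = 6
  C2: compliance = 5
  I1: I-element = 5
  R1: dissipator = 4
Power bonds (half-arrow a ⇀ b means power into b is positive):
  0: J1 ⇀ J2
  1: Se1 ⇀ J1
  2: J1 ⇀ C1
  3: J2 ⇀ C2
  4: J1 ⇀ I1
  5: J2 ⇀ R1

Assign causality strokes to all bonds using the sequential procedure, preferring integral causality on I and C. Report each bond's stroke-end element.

bond 0 →J1
bond 1 →J1
bond 2 →J1
bond 3 →J2
bond 4 →I1
bond 5 →R1

β1 →J1  (Se1 fixes effort; stroke away)
β2 →J1  (C1 integral (e out))
β3 →J2  (C2 outputs effort q/C2)
β0 →J1  (0-jn J2 has e-setter on 3)
β5 →R1  (J2 effort already set via bond 3)
β4 →I1  (J1: last free bond brings flow in)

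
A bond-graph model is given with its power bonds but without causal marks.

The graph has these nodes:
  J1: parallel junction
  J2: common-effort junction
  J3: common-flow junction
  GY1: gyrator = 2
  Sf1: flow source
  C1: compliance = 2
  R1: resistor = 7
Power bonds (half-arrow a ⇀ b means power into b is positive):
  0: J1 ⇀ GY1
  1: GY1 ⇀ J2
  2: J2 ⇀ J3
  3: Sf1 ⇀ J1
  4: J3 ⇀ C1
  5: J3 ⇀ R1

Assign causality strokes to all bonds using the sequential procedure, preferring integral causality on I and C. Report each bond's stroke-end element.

#0 →J1
#1 →J2
#2 →J3
#3 →Sf1
#4 →J3
#5 →R1

β3 →Sf1  (Sf1 (Sf) sets flow on bond)
β0 →J1  (J1 needs exactly one e-in)
β1 →J2  (GY GY1: same side as bond 0)
β2 →J3  (common-e at J2 fixed by 1)
β4 →J3  (C1: C, integral causality)
β5 →R1  (J3 needs exactly one f-in)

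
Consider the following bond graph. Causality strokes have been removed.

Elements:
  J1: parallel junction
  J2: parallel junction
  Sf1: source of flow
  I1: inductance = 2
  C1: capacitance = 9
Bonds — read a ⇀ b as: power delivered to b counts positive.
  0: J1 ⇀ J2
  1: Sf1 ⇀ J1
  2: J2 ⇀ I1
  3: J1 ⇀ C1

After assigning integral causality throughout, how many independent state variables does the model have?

2  (C1, I1 all integral)

#1 stroke→Sf1  (Sf1: flow source, stroke at near end)
#2 stroke→I1  (I1 outputs flow p/I1)
#0 stroke→J2  (J2: last free bond brings effort in)
#3 stroke→J1  (J1 needs exactly one e-in)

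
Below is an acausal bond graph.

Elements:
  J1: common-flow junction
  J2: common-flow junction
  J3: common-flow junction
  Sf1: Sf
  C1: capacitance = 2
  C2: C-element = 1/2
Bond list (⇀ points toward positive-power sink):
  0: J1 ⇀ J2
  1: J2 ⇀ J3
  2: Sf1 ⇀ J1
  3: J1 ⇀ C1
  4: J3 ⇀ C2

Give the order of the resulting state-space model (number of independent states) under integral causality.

#2 stroke at Sf1  (Sf1 fixes flow; stroke at Sf1)
#0 stroke at J1  (1-jn J1 has f-setter on 2)
#3 stroke at J1  (common-f at J1 fixed by 2)
#1 stroke at J2  (1-jn J2 has f-setter on 0)
#4 stroke at J3  (common-f at J3 fixed by 1)

2  (C1, C2 all integral)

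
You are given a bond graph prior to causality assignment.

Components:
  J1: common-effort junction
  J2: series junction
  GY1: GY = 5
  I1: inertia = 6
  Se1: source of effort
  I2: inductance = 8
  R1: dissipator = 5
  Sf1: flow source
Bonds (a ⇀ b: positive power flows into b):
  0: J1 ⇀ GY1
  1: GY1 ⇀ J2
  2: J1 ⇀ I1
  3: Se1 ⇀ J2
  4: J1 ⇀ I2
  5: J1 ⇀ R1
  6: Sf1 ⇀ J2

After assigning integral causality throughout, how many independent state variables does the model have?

2  (I1, I2 all integral)

b3 stroke→J2  (Se1 (Se) sets effort on bond)
b6 stroke→Sf1  (source Sf1 imposes f)
b1 stroke→J2  (1-jn J2 has f-setter on 6)
b0 stroke→J1  (GY1 both-in/both-out from 1)
b2 stroke→I1  (J1: bond 0 brought effort, rest push out)
b4 stroke→I2  (J1 effort already set via bond 0)
b5 stroke→R1  (common-e at J1 fixed by 0)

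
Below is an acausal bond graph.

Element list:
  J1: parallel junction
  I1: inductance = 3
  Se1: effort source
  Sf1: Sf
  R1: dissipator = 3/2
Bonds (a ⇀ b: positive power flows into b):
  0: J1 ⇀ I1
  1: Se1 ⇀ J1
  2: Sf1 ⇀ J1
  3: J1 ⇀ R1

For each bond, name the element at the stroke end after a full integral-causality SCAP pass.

b0 stroke→I1
b1 stroke→J1
b2 stroke→Sf1
b3 stroke→R1

β1 →J1  (Se1 fixes effort; stroke away)
β2 →Sf1  (Sf1: flow source, stroke at near end)
β0 →I1  (common-e at J1 fixed by 1)
β3 →R1  (0-jn J1 has e-setter on 1)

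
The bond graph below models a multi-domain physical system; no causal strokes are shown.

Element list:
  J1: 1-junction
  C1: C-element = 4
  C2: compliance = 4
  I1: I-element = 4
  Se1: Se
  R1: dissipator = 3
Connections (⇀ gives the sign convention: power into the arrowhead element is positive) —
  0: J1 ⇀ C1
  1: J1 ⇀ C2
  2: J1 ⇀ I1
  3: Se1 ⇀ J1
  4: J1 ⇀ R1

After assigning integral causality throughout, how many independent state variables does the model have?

#3 stroke at J1  (Se1 fixes effort; stroke away)
#0 stroke at J1  (C1 integral (e out))
#1 stroke at J1  (prefer integral on C2)
#2 stroke at I1  (I1 integral (f out))
#4 stroke at J1  (J1 flow already set via bond 2)

3  (C1, C2, I1 all integral)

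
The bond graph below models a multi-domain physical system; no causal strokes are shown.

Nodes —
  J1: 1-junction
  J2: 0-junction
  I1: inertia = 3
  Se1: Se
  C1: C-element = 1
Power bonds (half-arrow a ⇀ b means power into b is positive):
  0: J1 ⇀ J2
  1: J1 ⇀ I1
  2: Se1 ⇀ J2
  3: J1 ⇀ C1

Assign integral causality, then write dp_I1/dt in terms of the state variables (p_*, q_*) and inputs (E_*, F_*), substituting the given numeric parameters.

bond 2 stroke→J2  (source Se1 imposes e)
bond 0 stroke→J1  (common-e at J2 fixed by 2)
bond 1 stroke→I1  (prefer integral on I1)
bond 3 stroke→J1  (common-f at J1 fixed by 1)

dp_I1/dt = -E_Se1 - q_C1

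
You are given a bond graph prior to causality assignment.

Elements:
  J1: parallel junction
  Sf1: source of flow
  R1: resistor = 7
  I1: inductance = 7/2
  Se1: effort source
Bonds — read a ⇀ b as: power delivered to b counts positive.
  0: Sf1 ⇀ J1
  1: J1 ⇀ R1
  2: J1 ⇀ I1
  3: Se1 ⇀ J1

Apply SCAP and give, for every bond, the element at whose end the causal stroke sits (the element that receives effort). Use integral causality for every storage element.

β0 |Sf1
β1 |R1
β2 |I1
β3 |J1

#0 |Sf1  (Sf1: flow source, stroke at near end)
#3 |J1  (Se1: effort source, stroke at far end)
#1 |R1  (0-jn J1 has e-setter on 3)
#2 |I1  (0-jn J1 has e-setter on 3)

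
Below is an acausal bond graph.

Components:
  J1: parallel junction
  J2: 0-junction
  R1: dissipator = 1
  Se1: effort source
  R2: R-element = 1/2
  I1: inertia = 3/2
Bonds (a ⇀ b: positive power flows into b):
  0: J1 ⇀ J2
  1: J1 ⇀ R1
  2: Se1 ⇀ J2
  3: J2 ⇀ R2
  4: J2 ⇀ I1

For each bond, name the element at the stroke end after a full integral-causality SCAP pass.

b2 →J2  (Se1: effort source, stroke at far end)
b0 →J1  (common-e at J2 fixed by 2)
b3 →R2  (0-jn J2 has e-setter on 2)
b4 →I1  (J2: bond 2 brought effort, rest push out)
b1 →R1  (common-e at J1 fixed by 0)

b0 stroke at J1
b1 stroke at R1
b2 stroke at J2
b3 stroke at R2
b4 stroke at I1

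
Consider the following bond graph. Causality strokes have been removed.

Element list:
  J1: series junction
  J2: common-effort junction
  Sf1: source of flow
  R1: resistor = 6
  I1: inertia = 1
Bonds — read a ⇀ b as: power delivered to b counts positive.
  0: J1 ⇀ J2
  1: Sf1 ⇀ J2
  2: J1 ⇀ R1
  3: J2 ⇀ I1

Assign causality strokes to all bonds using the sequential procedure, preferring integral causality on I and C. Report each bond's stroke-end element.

b0 stroke at J2
b1 stroke at Sf1
b2 stroke at J1
b3 stroke at I1

#1 stroke at Sf1  (source Sf1 imposes f)
#3 stroke at I1  (I1 outputs flow p/I1)
#0 stroke at J2  (J2: last free bond brings effort in)
#2 stroke at J1  (1-jn J1 has f-setter on 0)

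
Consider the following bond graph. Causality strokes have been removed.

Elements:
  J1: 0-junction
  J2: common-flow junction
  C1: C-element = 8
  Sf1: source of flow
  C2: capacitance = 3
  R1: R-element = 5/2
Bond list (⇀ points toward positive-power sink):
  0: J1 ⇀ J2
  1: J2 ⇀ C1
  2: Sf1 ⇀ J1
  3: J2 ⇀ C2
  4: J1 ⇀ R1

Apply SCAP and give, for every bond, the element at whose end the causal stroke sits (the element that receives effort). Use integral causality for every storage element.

β2 |Sf1  (source Sf1 imposes f)
β1 |J2  (C1: C, integral causality)
β3 |J2  (C2 integral (e out))
β0 |J1  (J2 needs exactly one f-in)
β4 |R1  (common-e at J1 fixed by 0)

#0 stroke→J1
#1 stroke→J2
#2 stroke→Sf1
#3 stroke→J2
#4 stroke→R1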